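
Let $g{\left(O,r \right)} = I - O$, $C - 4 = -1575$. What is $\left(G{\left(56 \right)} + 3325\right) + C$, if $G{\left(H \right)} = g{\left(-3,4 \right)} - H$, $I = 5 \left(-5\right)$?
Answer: $1676$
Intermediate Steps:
$C = -1571$ ($C = 4 - 1575 = -1571$)
$I = -25$
$g{\left(O,r \right)} = -25 - O$
$G{\left(H \right)} = -22 - H$ ($G{\left(H \right)} = \left(-25 - -3\right) - H = \left(-25 + 3\right) - H = -22 - H$)
$\left(G{\left(56 \right)} + 3325\right) + C = \left(\left(-22 - 56\right) + 3325\right) - 1571 = \left(-78 + 3325\right) - 1571 = 3247 - 1571 = 1676$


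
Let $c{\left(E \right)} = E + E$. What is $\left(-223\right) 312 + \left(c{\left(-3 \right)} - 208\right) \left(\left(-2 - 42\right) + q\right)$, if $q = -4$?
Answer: $-59304$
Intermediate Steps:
$c{\left(E \right)} = 2 E$
$\left(-223\right) 312 + \left(c{\left(-3 \right)} - 208\right) \left(\left(-2 - 42\right) + q\right) = \left(-223\right) 312 + \left(2 \left(-3\right) - 208\right) \left(\left(-2 - 42\right) - 4\right) = -69576 + \left(-6 - 208\right) \left(\left(-2 - 42\right) - 4\right) = -69576 - 214 \left(-44 - 4\right) = -69576 - -10272 = -69576 + 10272 = -59304$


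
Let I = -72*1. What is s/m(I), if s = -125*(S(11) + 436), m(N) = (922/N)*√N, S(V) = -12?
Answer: -159000*I*√2/461 ≈ -487.77*I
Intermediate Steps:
I = -72
m(N) = 922/√N
s = -53000 (s = -125*(-12 + 436) = -125*424 = -53000)
s/m(I) = -53000*3*I*√2/461 = -159000*I*√2/461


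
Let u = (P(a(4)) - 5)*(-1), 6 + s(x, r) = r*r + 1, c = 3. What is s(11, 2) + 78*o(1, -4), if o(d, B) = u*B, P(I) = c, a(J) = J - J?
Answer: -625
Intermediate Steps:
a(J) = 0
s(x, r) = -5 + r² (s(x, r) = -6 + (r*r + 1) = -6 + (r² + 1) = -6 + (1 + r²) = -5 + r²)
P(I) = 3
u = 2 (u = (3 - 5)*(-1) = -2*(-1) = 2)
o(d, B) = 2*B
s(11, 2) + 78*o(1, -4) = (-5 + 2²) + 78*(2*(-4)) = (-5 + 4) + 78*(-8) = -1 - 624 = -625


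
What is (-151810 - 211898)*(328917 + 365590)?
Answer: -252597751956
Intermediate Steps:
(-151810 - 211898)*(328917 + 365590) = -363708*694507 = -252597751956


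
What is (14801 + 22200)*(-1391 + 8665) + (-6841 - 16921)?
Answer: 269121512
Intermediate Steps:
(14801 + 22200)*(-1391 + 8665) + (-6841 - 16921) = 37001*7274 - 23762 = 269145274 - 23762 = 269121512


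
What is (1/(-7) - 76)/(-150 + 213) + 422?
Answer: 185569/441 ≈ 420.79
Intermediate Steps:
(1/(-7) - 76)/(-150 + 213) + 422 = (-⅐ - 76)/63 + 422 = -533/7*1/63 + 422 = -533/441 + 422 = 185569/441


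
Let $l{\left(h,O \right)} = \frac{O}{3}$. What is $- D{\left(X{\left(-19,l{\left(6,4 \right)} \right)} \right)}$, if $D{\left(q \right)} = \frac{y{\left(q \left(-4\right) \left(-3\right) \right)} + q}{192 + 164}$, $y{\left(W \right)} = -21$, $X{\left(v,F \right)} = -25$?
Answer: $\frac{23}{178} \approx 0.12921$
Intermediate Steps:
$l{\left(h,O \right)} = \frac{O}{3}$ ($l{\left(h,O \right)} = O \frac{1}{3} = \frac{O}{3}$)
$D{\left(q \right)} = - \frac{21}{356} + \frac{q}{356}$ ($D{\left(q \right)} = \frac{-21 + q}{192 + 164} = \frac{-21 + q}{356} = \left(-21 + q\right) \frac{1}{356} = - \frac{21}{356} + \frac{q}{356}$)
$- D{\left(X{\left(-19,l{\left(6,4 \right)} \right)} \right)} = - (- \frac{21}{356} + \frac{1}{356} \left(-25\right)) = - (- \frac{21}{356} - \frac{25}{356}) = \left(-1\right) \left(- \frac{23}{178}\right) = \frac{23}{178}$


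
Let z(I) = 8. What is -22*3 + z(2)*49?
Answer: 326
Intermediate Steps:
-22*3 + z(2)*49 = -22*3 + 8*49 = -66 + 392 = 326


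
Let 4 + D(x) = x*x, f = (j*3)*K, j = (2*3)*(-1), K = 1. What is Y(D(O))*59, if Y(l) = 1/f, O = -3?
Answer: -59/18 ≈ -3.2778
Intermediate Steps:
j = -6 (j = 6*(-1) = -6)
f = -18 (f = -6*3*1 = -18*1 = -18)
D(x) = -4 + x² (D(x) = -4 + x*x = -4 + x²)
Y(l) = -1/18 (Y(l) = 1/(-18) = -1/18)
Y(D(O))*59 = -1/18*59 = -59/18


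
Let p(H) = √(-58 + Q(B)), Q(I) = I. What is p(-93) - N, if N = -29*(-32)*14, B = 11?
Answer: -12992 + I*√47 ≈ -12992.0 + 6.8557*I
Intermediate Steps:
p(H) = I*√47 (p(H) = √(-58 + 11) = √(-47) = I*√47)
N = 12992 (N = 928*14 = 12992)
p(-93) - N = I*√47 - 1*12992 = I*√47 - 12992 = -12992 + I*√47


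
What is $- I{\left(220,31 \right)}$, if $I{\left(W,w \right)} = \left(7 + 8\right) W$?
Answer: $-3300$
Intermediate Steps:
$I{\left(W,w \right)} = 15 W$
$- I{\left(220,31 \right)} = - 15 \cdot 220 = \left(-1\right) 3300 = -3300$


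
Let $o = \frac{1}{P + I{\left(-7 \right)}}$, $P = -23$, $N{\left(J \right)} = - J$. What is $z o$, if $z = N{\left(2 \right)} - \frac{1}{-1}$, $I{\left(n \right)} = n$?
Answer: $\frac{1}{30} \approx 0.033333$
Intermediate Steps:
$z = -1$ ($z = \left(-1\right) 2 - \frac{1}{-1} = -2 - -1 = -2 + 1 = -1$)
$o = - \frac{1}{30}$ ($o = \frac{1}{-23 - 7} = \frac{1}{-30} = - \frac{1}{30} \approx -0.033333$)
$z o = \left(-1\right) \left(- \frac{1}{30}\right) = \frac{1}{30}$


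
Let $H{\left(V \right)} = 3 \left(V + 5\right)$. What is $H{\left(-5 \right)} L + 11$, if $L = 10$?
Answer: $11$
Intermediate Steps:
$H{\left(V \right)} = 15 + 3 V$ ($H{\left(V \right)} = 3 \left(5 + V\right) = 15 + 3 V$)
$H{\left(-5 \right)} L + 11 = \left(15 + 3 \left(-5\right)\right) 10 + 11 = \left(15 - 15\right) 10 + 11 = 0 \cdot 10 + 11 = 0 + 11 = 11$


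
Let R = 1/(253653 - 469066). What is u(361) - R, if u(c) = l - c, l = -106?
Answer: -100597870/215413 ≈ -467.00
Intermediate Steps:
u(c) = -106 - c
R = -1/215413 (R = 1/(-215413) = -1/215413 ≈ -4.6422e-6)
u(361) - R = (-106 - 1*361) - 1*(-1/215413) = (-106 - 361) + 1/215413 = -467 + 1/215413 = -100597870/215413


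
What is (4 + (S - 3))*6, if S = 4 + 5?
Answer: 60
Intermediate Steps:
S = 9
(4 + (S - 3))*6 = (4 + (9 - 3))*6 = (4 + 6)*6 = 10*6 = 60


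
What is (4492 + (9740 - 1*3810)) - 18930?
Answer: -8508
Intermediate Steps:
(4492 + (9740 - 1*3810)) - 18930 = (4492 + (9740 - 3810)) - 18930 = (4492 + 5930) - 18930 = 10422 - 18930 = -8508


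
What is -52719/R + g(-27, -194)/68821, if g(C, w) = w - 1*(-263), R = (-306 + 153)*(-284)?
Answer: -1208392037/996803364 ≈ -1.2123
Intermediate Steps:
R = 43452 (R = -153*(-284) = 43452)
g(C, w) = 263 + w (g(C, w) = w + 263 = 263 + w)
-52719/R + g(-27, -194)/68821 = -52719/43452 + (263 - 194)/68821 = -52719*1/43452 + 69*(1/68821) = -17573/14484 + 69/68821 = -1208392037/996803364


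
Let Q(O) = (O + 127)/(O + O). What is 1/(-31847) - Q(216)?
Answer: -10923953/13757904 ≈ -0.79401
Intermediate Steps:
Q(O) = (127 + O)/(2*O) (Q(O) = (127 + O)/((2*O)) = (127 + O)*(1/(2*O)) = (127 + O)/(2*O))
1/(-31847) - Q(216) = 1/(-31847) - (127 + 216)/(2*216) = -1/31847 - 343/(2*216) = -1/31847 - 1*343/432 = -1/31847 - 343/432 = -10923953/13757904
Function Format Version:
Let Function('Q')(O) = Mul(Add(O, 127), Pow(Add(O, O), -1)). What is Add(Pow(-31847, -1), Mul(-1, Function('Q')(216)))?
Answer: Rational(-10923953, 13757904) ≈ -0.79401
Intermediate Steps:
Function('Q')(O) = Mul(Rational(1, 2), Pow(O, -1), Add(127, O)) (Function('Q')(O) = Mul(Add(127, O), Pow(Mul(2, O), -1)) = Mul(Add(127, O), Mul(Rational(1, 2), Pow(O, -1))) = Mul(Rational(1, 2), Pow(O, -1), Add(127, O)))
Add(Pow(-31847, -1), Mul(-1, Function('Q')(216))) = Add(Pow(-31847, -1), Mul(-1, Mul(Rational(1, 2), Pow(216, -1), Add(127, 216)))) = Add(Rational(-1, 31847), Mul(-1, Mul(Rational(1, 2), Rational(1, 216), 343))) = Add(Rational(-1, 31847), Mul(-1, Rational(343, 432))) = Add(Rational(-1, 31847), Rational(-343, 432)) = Rational(-10923953, 13757904)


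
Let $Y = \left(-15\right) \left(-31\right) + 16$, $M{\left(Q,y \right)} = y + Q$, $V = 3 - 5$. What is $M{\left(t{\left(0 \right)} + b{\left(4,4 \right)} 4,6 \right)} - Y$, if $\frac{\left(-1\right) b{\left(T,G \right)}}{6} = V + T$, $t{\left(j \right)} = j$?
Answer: $-523$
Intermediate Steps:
$V = -2$
$b{\left(T,G \right)} = 12 - 6 T$ ($b{\left(T,G \right)} = - 6 \left(-2 + T\right) = 12 - 6 T$)
$M{\left(Q,y \right)} = Q + y$
$Y = 481$ ($Y = 465 + 16 = 481$)
$M{\left(t{\left(0 \right)} + b{\left(4,4 \right)} 4,6 \right)} - Y = \left(\left(0 + \left(12 - 24\right) 4\right) + 6\right) - 481 = \left(\left(0 - 48\right) + 6\right) - 481 = \left(-48 + 6\right) - 481 = -42 - 481 = -523$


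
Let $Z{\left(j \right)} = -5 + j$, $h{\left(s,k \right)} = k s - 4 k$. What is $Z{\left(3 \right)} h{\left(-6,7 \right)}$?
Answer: $140$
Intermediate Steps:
$h{\left(s,k \right)} = - 4 k + k s$
$Z{\left(3 \right)} h{\left(-6,7 \right)} = \left(-5 + 3\right) 7 \left(-4 - 6\right) = - 2 \cdot 7 \left(-10\right) = \left(-2\right) \left(-70\right) = 140$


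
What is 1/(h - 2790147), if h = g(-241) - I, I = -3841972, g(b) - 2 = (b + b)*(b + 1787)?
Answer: 1/306655 ≈ 3.2610e-6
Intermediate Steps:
g(b) = 2 + 2*b*(1787 + b) (g(b) = 2 + (b + b)*(b + 1787) = 2 + (2*b)*(1787 + b) = 2 + 2*b*(1787 + b))
h = 3096802 (h = (2 + 2*(-241)² + 3574*(-241)) - 1*(-3841972) = (2 + 2*58081 - 861334) + 3841972 = (2 + 116162 - 861334) + 3841972 = -745170 + 3841972 = 3096802)
1/(h - 2790147) = 1/(3096802 - 2790147) = 1/306655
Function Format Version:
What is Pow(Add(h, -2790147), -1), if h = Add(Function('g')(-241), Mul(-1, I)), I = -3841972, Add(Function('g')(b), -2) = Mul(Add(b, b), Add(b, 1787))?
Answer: Rational(1, 306655) ≈ 3.2610e-6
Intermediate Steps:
Function('g')(b) = Add(2, Mul(2, b, Add(1787, b))) (Function('g')(b) = Add(2, Mul(Add(b, b), Add(b, 1787))) = Add(2, Mul(Mul(2, b), Add(1787, b))) = Add(2, Mul(2, b, Add(1787, b))))
h = 3096802 (h = Add(Add(2, Mul(2, Pow(-241, 2)), Mul(3574, -241)), Mul(-1, -3841972)) = Add(Add(2, Mul(2, 58081), -861334), 3841972) = Add(Add(2, 116162, -861334), 3841972) = Add(-745170, 3841972) = 3096802)
Pow(Add(h, -2790147), -1) = Pow(Add(3096802, -2790147), -1) = Pow(306655, -1) = Rational(1, 306655)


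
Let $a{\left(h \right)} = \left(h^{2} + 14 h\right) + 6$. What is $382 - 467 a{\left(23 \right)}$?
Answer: $-399837$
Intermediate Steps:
$a{\left(h \right)} = 6 + h^{2} + 14 h$
$382 - 467 a{\left(23 \right)} = 382 - 467 \left(6 + 23^{2} + 14 \cdot 23\right) = 382 - 467 \left(6 + 529 + 322\right) = 382 - 400219 = -399837$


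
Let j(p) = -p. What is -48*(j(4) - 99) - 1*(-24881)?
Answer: 29825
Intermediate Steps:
-48*(j(4) - 99) - 1*(-24881) = -48*(-1*4 - 99) - 1*(-24881) = -48*(-4 - 99) + 24881 = -48*(-103) + 24881 = 4944 + 24881 = 29825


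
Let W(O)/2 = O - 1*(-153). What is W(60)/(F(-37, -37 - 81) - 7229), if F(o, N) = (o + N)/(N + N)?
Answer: -100536/1705889 ≈ -0.058935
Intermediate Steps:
F(o, N) = (N + o)/(2*N) (F(o, N) = (N + o)/((2*N)) = (N + o)*(1/(2*N)) = (N + o)/(2*N))
W(O) = 306 + 2*O (W(O) = 2*(O - 1*(-153)) = 2*(O + 153) = 2*(153 + O) = 306 + 2*O)
W(60)/(F(-37, -37 - 81) - 7229) = (306 + 2*60)/(((-37 - 81) - 37)/(2*(-37 - 81)) - 7229) = (306 + 120)/((½)*(-118 - 37)/(-118) - 7229) = 426/((½)*(-1/118)*(-155) - 7229) = 426/(155/236 - 7229) = 426/(-1705889/236) = 426*(-236/1705889) = -100536/1705889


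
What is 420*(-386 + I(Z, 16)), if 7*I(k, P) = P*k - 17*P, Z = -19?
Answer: -196680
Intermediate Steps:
I(k, P) = -17*P/7 + P*k/7 (I(k, P) = (P*k - 17*P)/7 = (-17*P + P*k)/7 = -17*P/7 + P*k/7)
420*(-386 + I(Z, 16)) = 420*(-386 + (⅐)*16*(-17 - 19)) = 420*(-386 + (⅐)*16*(-36)) = 420*(-386 - 576/7) = 420*(-3278/7) = -196680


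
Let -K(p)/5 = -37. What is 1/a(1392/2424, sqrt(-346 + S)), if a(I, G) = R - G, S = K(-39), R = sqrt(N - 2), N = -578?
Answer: -I/(-sqrt(161) + 2*sqrt(145)) ≈ -0.087761*I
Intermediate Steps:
R = 2*I*sqrt(145) (R = sqrt(-578 - 2) = sqrt(-580) = 2*I*sqrt(145) ≈ 24.083*I)
K(p) = 185 (K(p) = -5*(-37) = 185)
S = 185
a(I, G) = -G + 2*I*sqrt(145) (a(I, G) = 2*I*sqrt(145) - G = -G + 2*I*sqrt(145))
1/a(1392/2424, sqrt(-346 + S)) = 1/(-sqrt(-346 + 185) + 2*I*sqrt(145)) = 1/(-sqrt(-161) + 2*I*sqrt(145)) = 1/(-I*sqrt(161) + 2*I*sqrt(145))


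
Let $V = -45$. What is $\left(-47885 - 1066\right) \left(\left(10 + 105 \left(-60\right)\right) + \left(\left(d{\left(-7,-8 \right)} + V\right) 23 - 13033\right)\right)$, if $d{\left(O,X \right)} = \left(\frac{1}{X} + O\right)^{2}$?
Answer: $\frac{60120883935}{64} \approx 9.3939 \cdot 10^{8}$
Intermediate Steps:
$d{\left(O,X \right)} = \left(O + \frac{1}{X}\right)^{2}$
$\left(-47885 - 1066\right) \left(\left(10 + 105 \left(-60\right)\right) + \left(\left(d{\left(-7,-8 \right)} + V\right) 23 - 13033\right)\right) = \left(-47885 - 1066\right) \left(\left(10 + 105 \left(-60\right)\right) - \left(13033 - \left(\frac{\left(1 - -56\right)^{2}}{64} - 45\right) 23\right)\right) = - 48951 \left(\left(10 - 6300\right) - \left(13033 - \left(\frac{\left(1 + 56\right)^{2}}{64} - 45\right) 23\right)\right) = - 48951 \left(-6290 - \left(13033 - \left(\frac{57^{2}}{64} - 45\right) 23\right)\right) = - 48951 \left(-6290 - \left(13033 - \left(\frac{1}{64} \cdot 3249 - 45\right) 23\right)\right) = - 48951 \left(-6290 - \left(13033 - \left(\frac{3249}{64} - 45\right) 23\right)\right) = - 48951 \left(-6290 + \left(\frac{369}{64} \cdot 23 - 13033\right)\right) = - 48951 \left(-6290 + \left(\frac{8487}{64} - 13033\right)\right) = - 48951 \left(-6290 - \frac{825625}{64}\right) = \left(-48951\right) \left(- \frac{1228185}{64}\right) = \frac{60120883935}{64}$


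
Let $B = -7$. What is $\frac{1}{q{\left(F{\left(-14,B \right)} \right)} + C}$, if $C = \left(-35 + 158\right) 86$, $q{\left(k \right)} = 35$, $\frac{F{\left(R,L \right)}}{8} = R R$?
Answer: $\frac{1}{10613} \approx 9.4224 \cdot 10^{-5}$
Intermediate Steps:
$F{\left(R,L \right)} = 8 R^{2}$ ($F{\left(R,L \right)} = 8 R R = 8 R^{2}$)
$C = 10578$ ($C = 123 \cdot 86 = 10578$)
$\frac{1}{q{\left(F{\left(-14,B \right)} \right)} + C} = \frac{1}{35 + 10578} = \frac{1}{10613}$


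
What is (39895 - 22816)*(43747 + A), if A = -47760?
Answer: -68538027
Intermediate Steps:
(39895 - 22816)*(43747 + A) = (39895 - 22816)*(43747 - 47760) = 17079*(-4013) = -68538027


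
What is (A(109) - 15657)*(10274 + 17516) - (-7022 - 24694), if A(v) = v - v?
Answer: -435076314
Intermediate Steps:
A(v) = 0
(A(109) - 15657)*(10274 + 17516) - (-7022 - 24694) = (0 - 15657)*(10274 + 17516) - (-7022 - 24694) = -15657*27790 - 1*(-31716) = -435108030 + 31716 = -435076314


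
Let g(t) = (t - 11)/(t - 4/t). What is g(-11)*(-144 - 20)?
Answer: -39688/117 ≈ -339.21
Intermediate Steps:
g(t) = (-11 + t)/(t - 4/t)
g(-11)*(-144 - 20) = (-11*(-11 - 11)/(-4 + (-11)²))*(-144 - 20) = -11*(-22)/(-4 + 121)*(-164) = -11*(-22)/117*(-164) = -11*1/117*(-22)*(-164) = (242/117)*(-164) = -39688/117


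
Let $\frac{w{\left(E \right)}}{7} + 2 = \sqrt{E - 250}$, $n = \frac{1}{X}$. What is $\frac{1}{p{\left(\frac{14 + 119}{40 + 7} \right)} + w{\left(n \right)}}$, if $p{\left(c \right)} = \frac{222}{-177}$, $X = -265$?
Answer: $- \frac{14071500}{11515016819} - \frac{24367 i \sqrt{17556515}}{11515016819} \approx -0.001222 - 0.0088666 i$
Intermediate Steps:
$p{\left(c \right)} = - \frac{74}{59}$ ($p{\left(c \right)} = 222 \left(- \frac{1}{177}\right) = - \frac{74}{59}$)
$n = - \frac{1}{265}$ ($n = \frac{1}{-265} = - \frac{1}{265} \approx -0.0037736$)
$w{\left(E \right)} = -14 + 7 \sqrt{-250 + E}$ ($w{\left(E \right)} = -14 + 7 \sqrt{E - 250} = -14 + 7 \sqrt{-250 + E}$)
$\frac{1}{p{\left(\frac{14 + 119}{40 + 7} \right)} + w{\left(n \right)}} = \frac{1}{- \frac{74}{59} - \left(14 - 7 \sqrt{-250 - \frac{1}{265}}\right)} = \frac{1}{- \frac{74}{59} - \left(14 - 7 \sqrt{- \frac{66251}{265}}\right)} = \frac{1}{- \frac{74}{59} - \left(14 - 7 \frac{i \sqrt{17556515}}{265}\right)} = \frac{1}{- \frac{74}{59} - \left(14 - \frac{7 i \sqrt{17556515}}{265}\right)} = \frac{1}{- \frac{900}{59} + \frac{7 i \sqrt{17556515}}{265}}$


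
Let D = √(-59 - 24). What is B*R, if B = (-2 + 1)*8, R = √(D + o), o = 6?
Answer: -8*√(6 + I*√83) ≈ -23.261 - 12.533*I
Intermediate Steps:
D = I*√83 (D = √(-83) = I*√83 ≈ 9.1104*I)
R = √(6 + I*√83) (R = √(I*√83 + 6) = √(6 + I*√83) ≈ 2.9076 + 1.5666*I)
B = -8 (B = -1*8 = -8)
B*R = -8*√(6 + I*√83)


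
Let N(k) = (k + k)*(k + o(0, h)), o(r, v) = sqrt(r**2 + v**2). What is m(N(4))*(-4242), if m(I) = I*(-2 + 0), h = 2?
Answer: 407232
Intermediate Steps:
N(k) = 2*k*(2 + k) (N(k) = (k + k)*(k + sqrt(0**2 + 2**2)) = (2*k)*(k + sqrt(0 + 4)) = (2*k)*(k + sqrt(4)) = (2*k)*(k + 2) = (2*k)*(2 + k) = 2*k*(2 + k))
m(I) = -2*I (m(I) = I*(-2) = -2*I)
m(N(4))*(-4242) = -4*4*(2 + 4)*(-4242) = -4*4*6*(-4242) = -2*48*(-4242) = -96*(-4242) = 407232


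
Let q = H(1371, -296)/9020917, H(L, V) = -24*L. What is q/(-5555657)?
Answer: 32904/50117120677469 ≈ 6.5654e-10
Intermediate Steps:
q = -32904/9020917 (q = -24*1371/9020917 = -32904*1/9020917 = -32904/9020917 ≈ -0.0036475)
q/(-5555657) = -32904/9020917/(-5555657) = -32904/9020917*(-1/5555657) = 32904/50117120677469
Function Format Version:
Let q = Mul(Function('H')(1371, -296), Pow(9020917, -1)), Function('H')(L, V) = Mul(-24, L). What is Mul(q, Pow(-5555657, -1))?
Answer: Rational(32904, 50117120677469) ≈ 6.5654e-10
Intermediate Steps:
q = Rational(-32904, 9020917) (q = Mul(Mul(-24, 1371), Pow(9020917, -1)) = Mul(-32904, Rational(1, 9020917)) = Rational(-32904, 9020917) ≈ -0.0036475)
Mul(q, Pow(-5555657, -1)) = Mul(Rational(-32904, 9020917), Pow(-5555657, -1)) = Mul(Rational(-32904, 9020917), Rational(-1, 5555657)) = Rational(32904, 50117120677469)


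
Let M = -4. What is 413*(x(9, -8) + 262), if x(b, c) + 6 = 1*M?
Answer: 104076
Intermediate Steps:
x(b, c) = -10 (x(b, c) = -6 + 1*(-4) = -6 - 4 = -10)
413*(x(9, -8) + 262) = 413*(-10 + 262) = 413*252 = 104076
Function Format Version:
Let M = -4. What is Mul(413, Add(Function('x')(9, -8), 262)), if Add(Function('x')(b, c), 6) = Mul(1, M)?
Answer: 104076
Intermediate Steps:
Function('x')(b, c) = -10 (Function('x')(b, c) = Add(-6, Mul(1, -4)) = Add(-6, -4) = -10)
Mul(413, Add(Function('x')(9, -8), 262)) = Mul(413, Add(-10, 262)) = Mul(413, 252) = 104076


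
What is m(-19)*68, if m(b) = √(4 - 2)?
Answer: 68*√2 ≈ 96.167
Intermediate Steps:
m(b) = √2
m(-19)*68 = √2*68 = 68*√2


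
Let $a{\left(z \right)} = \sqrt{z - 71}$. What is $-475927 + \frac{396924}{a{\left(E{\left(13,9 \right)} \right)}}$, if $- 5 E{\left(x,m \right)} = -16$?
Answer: $-475927 - \frac{132308 i \sqrt{1695}}{113} \approx -4.7593 \cdot 10^{5} - 48205.0 i$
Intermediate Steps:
$E{\left(x,m \right)} = \frac{16}{5}$ ($E{\left(x,m \right)} = \left(- \frac{1}{5}\right) \left(-16\right) = \frac{16}{5}$)
$a{\left(z \right)} = \sqrt{-71 + z}$
$-475927 + \frac{396924}{a{\left(E{\left(13,9 \right)} \right)}} = -475927 + \frac{396924}{\sqrt{-71 + \frac{16}{5}}} = -475927 + \frac{396924}{\sqrt{- \frac{339}{5}}} = -475927 + \frac{396924}{\frac{1}{5} i \sqrt{1695}} = -475927 + 396924 \left(- \frac{i \sqrt{1695}}{339}\right) = -475927 - \frac{132308 i \sqrt{1695}}{113}$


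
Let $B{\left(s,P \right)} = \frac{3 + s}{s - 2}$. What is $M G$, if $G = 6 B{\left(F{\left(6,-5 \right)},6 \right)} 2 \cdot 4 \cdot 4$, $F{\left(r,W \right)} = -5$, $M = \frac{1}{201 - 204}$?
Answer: $- \frac{128}{7} \approx -18.286$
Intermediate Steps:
$M = - \frac{1}{3}$ ($M = \frac{1}{-3} = - \frac{1}{3} \approx -0.33333$)
$B{\left(s,P \right)} = \frac{3 + s}{-2 + s}$
$G = \frac{384}{7}$ ($G = 6 \frac{3 - 5}{-2 - 5} \cdot 2 \cdot 4 \cdot 4 = 6 \frac{1}{-7} \left(-2\right) 8 \cdot 4 = 6 \left(\left(- \frac{1}{7}\right) \left(-2\right)\right) 32 = 6 \cdot \frac{2}{7} \cdot 32 = \frac{12}{7} \cdot 32 = \frac{384}{7} \approx 54.857$)
$M G = \left(- \frac{1}{3}\right) \frac{384}{7} = - \frac{128}{7}$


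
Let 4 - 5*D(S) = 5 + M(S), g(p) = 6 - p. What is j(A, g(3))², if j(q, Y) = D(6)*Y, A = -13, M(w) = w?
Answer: 441/25 ≈ 17.640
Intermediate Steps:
D(S) = -⅕ - S/5 (D(S) = ⅘ - (5 + S)/5 = ⅘ + (-1 - S/5) = -⅕ - S/5)
j(q, Y) = -7*Y/5 (j(q, Y) = (-⅕ - ⅕*6)*Y = (-⅕ - 6/5)*Y = -7*Y/5)
j(A, g(3))² = (-7*(6 - 1*3)/5)² = (-7*(6 - 3)/5)² = (-7/5*3)² = (-21/5)² = 441/25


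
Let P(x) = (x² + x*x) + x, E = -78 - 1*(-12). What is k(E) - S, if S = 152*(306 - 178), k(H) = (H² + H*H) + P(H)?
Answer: -2098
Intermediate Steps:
E = -66 (E = -78 + 12 = -66)
P(x) = x + 2*x² (P(x) = (x² + x²) + x = 2*x² + x = x + 2*x²)
k(H) = 2*H² + H*(1 + 2*H) (k(H) = (H² + H*H) + H*(1 + 2*H) = (H² + H²) + H*(1 + 2*H) = 2*H² + H*(1 + 2*H))
S = 19456 (S = 152*128 = 19456)
k(E) - S = -66*(1 + 4*(-66)) - 1*19456 = -66*(1 - 264) - 19456 = -66*(-263) - 19456 = 17358 - 19456 = -2098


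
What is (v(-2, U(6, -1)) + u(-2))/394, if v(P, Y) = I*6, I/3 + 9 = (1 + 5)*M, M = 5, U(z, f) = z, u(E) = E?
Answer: 188/197 ≈ 0.95432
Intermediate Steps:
I = 63 (I = -27 + 3*((1 + 5)*5) = -27 + 3*(6*5) = -27 + 3*30 = -27 + 90 = 63)
v(P, Y) = 378 (v(P, Y) = 63*6 = 378)
(v(-2, U(6, -1)) + u(-2))/394 = (378 - 2)/394 = 376*(1/394) = 188/197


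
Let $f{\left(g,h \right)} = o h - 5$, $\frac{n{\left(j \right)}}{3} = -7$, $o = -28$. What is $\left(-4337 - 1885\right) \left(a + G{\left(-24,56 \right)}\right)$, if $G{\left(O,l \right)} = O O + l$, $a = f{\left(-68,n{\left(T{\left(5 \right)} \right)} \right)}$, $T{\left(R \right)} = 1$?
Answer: $-7559730$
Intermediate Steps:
$n{\left(j \right)} = -21$ ($n{\left(j \right)} = 3 \left(-7\right) = -21$)
$f{\left(g,h \right)} = -5 - 28 h$ ($f{\left(g,h \right)} = - 28 h - 5 = -5 - 28 h$)
$a = 583$ ($a = -5 - -588 = -5 + 588 = 583$)
$G{\left(O,l \right)} = l + O^{2}$ ($G{\left(O,l \right)} = O^{2} + l = l + O^{2}$)
$\left(-4337 - 1885\right) \left(a + G{\left(-24,56 \right)}\right) = \left(-4337 - 1885\right) \left(583 + \left(56 + \left(-24\right)^{2}\right)\right) = - 6222 \left(583 + \left(56 + 576\right)\right) = - 6222 \left(583 + 632\right) = \left(-6222\right) 1215 = -7559730$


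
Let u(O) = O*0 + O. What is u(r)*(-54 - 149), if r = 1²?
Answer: -203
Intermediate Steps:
r = 1
u(O) = O (u(O) = 0 + O = O)
u(r)*(-54 - 149) = 1*(-54 - 149) = 1*(-203) = -203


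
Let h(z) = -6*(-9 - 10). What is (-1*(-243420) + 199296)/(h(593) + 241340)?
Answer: 221358/120727 ≈ 1.8335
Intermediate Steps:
h(z) = 114 (h(z) = -6*(-19) = 114)
(-1*(-243420) + 199296)/(h(593) + 241340) = (-1*(-243420) + 199296)/(114 + 241340) = (243420 + 199296)/241454 = 442716*(1/241454) = 221358/120727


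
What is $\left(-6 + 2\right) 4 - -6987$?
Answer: $6971$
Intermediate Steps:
$\left(-6 + 2\right) 4 - -6987 = \left(-4\right) 4 + 6987 = -16 + 6987 = 6971$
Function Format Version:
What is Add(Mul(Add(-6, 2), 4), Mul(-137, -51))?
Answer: 6971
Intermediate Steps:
Add(Mul(Add(-6, 2), 4), Mul(-137, -51)) = Add(Mul(-4, 4), 6987) = Add(-16, 6987) = 6971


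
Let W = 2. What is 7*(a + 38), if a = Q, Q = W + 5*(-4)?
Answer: 140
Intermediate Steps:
Q = -18 (Q = 2 + 5*(-4) = 2 - 20 = -18)
a = -18
7*(a + 38) = 7*(-18 + 38) = 7*20 = 140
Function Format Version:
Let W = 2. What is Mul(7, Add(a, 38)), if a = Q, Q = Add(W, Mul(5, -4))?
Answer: 140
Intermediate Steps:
Q = -18 (Q = Add(2, Mul(5, -4)) = Add(2, -20) = -18)
a = -18
Mul(7, Add(a, 38)) = Mul(7, Add(-18, 38)) = Mul(7, 20) = 140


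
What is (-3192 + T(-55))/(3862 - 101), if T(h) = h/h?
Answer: -3191/3761 ≈ -0.84844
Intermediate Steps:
T(h) = 1
(-3192 + T(-55))/(3862 - 101) = (-3192 + 1)/(3862 - 101) = -3191/3761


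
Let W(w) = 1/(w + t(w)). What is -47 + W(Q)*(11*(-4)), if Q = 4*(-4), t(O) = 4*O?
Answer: -929/20 ≈ -46.450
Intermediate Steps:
Q = -16
W(w) = 1/(5*w) (W(w) = 1/(w + 4*w) = 1/(5*w))
-47 + W(Q)*(11*(-4)) = -47 + ((1/5)/(-16))*(11*(-4)) = -47 + ((1/5)*(-1/16))*(-44) = -47 - 1/80*(-44) = -47 + 11/20 = -929/20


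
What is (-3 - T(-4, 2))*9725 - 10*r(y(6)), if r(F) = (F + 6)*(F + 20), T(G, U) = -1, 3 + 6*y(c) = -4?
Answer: -366485/18 ≈ -20360.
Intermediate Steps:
y(c) = -7/6 (y(c) = -½ + (⅙)*(-4) = -½ - ⅔ = -7/6)
r(F) = (6 + F)*(20 + F)
(-3 - T(-4, 2))*9725 - 10*r(y(6)) = (-3 - 1*(-1))*9725 - 10*(120 + (-7/6)² + 26*(-7/6)) = (-3 + 1)*9725 - 10*(120 + 49/36 - 91/3) = -2*9725 - 10*3277/36 = -19450 - 16385/18 = -366485/18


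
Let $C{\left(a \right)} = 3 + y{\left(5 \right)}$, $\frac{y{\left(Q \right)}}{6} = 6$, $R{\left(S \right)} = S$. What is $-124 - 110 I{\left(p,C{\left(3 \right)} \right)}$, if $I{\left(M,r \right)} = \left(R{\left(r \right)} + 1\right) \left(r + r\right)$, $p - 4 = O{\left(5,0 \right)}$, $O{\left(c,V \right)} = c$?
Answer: $-343324$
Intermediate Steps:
$y{\left(Q \right)} = 36$ ($y{\left(Q \right)} = 6 \cdot 6 = 36$)
$p = 9$ ($p = 4 + 5 = 9$)
$C{\left(a \right)} = 39$ ($C{\left(a \right)} = 3 + 36 = 39$)
$I{\left(M,r \right)} = 2 r \left(1 + r\right)$ ($I{\left(M,r \right)} = \left(r + 1\right) \left(r + r\right) = \left(1 + r\right) 2 r = 2 r \left(1 + r\right)$)
$-124 - 110 I{\left(p,C{\left(3 \right)} \right)} = -124 - 110 \cdot 2 \cdot 39 \left(1 + 39\right) = -124 - 110 \cdot 2 \cdot 39 \cdot 40 = -124 - 343200 = -343324$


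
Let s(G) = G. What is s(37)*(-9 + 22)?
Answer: 481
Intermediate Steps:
s(37)*(-9 + 22) = 37*(-9 + 22) = 37*13 = 481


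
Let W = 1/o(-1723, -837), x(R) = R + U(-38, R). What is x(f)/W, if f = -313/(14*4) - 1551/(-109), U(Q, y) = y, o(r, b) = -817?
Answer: -43087763/3052 ≈ -14118.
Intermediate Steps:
f = 52739/6104 (f = -313/56 - 1551*(-1/109) = -313*1/56 + 1551/109 = -313/56 + 1551/109 = 52739/6104 ≈ 8.6401)
x(R) = 2*R (x(R) = R + R = 2*R)
W = -1/817 (W = 1/(-817) = -1/817 ≈ -0.0012240)
x(f)/W = (2*(52739/6104))/(-1/817) = (52739/3052)*(-817) = -43087763/3052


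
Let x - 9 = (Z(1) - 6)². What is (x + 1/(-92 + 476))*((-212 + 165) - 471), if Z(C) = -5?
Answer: -12929539/192 ≈ -67341.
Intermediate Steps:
x = 130 (x = 9 + (-5 - 6)² = 9 + (-11)² = 9 + 121 = 130)
(x + 1/(-92 + 476))*((-212 + 165) - 471) = (130 + 1/(-92 + 476))*((-212 + 165) - 471) = (130 + 1/384)*(-47 - 471) = (130 + 1/384)*(-518) = (49921/384)*(-518) = -12929539/192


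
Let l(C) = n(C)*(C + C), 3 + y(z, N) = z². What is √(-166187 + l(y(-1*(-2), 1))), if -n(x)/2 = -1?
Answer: I*√166183 ≈ 407.66*I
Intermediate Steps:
y(z, N) = -3 + z²
n(x) = 2 (n(x) = -2*(-1) = 2)
l(C) = 4*C (l(C) = 2*(C + C) = 2*(2*C) = 4*C)
√(-166187 + l(y(-1*(-2), 1))) = √(-166187 + 4*(-3 + (-1*(-2))²)) = √(-166187 + 4*(-3 + 2²)) = √(-166187 + 4*(-3 + 4)) = √(-166187 + 4*1) = √(-166187 + 4) = √(-166183) = I*√166183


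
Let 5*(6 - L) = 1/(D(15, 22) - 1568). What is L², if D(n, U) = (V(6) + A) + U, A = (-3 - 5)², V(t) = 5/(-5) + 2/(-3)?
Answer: 17831062089/495285025 ≈ 36.002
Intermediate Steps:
V(t) = -5/3 (V(t) = 5*(-⅕) + 2*(-⅓) = -1 - ⅔ = -5/3)
A = 64 (A = (-8)² = 64)
D(n, U) = 187/3 + U (D(n, U) = (-5/3 + 64) + U = 187/3 + U)
L = 133533/22255 (L = 6 - 1/(5*((187/3 + 22) - 1568)) = 6 - 1/(5*(253/3 - 1568)) = 6 - 1/(5*(-4451/3)) = 6 - ⅕*(-3/4451) = 6 + 3/22255 = 133533/22255 ≈ 6.0001)
L² = (133533/22255)² = 17831062089/495285025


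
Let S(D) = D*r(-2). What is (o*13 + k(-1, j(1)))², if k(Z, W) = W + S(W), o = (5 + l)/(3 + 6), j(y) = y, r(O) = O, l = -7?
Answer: 1225/81 ≈ 15.123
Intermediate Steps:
o = -2/9 (o = (5 - 7)/(3 + 6) = -2/9 ≈ -0.22222)
S(D) = -2*D (S(D) = D*(-2) = -2*D)
k(Z, W) = -W (k(Z, W) = W - 2*W = -W)
(o*13 + k(-1, j(1)))² = (-2/9*13 - 1*1)² = (-26/9 - 1)² = (-35/9)² = 1225/81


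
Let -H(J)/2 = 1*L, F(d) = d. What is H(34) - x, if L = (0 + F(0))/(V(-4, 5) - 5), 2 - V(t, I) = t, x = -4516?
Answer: 4516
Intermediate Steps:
V(t, I) = 2 - t
L = 0 (L = (0 + 0)/((2 - 1*(-4)) - 5) = 0/((2 + 4) - 5) = 0/(6 - 5) = 0/1 = 0*1 = 0)
H(J) = 0 (H(J) = -2*0 = 0)
H(34) - x = 0 - 1*(-4516) = 0 + 4516 = 4516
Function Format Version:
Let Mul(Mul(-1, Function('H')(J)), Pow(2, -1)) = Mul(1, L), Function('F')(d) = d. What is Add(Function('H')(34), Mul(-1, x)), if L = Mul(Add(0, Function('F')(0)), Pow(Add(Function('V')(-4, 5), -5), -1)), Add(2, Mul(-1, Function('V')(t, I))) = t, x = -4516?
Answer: 4516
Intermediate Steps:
Function('V')(t, I) = Add(2, Mul(-1, t))
L = 0 (L = Mul(Add(0, 0), Pow(Add(Add(2, Mul(-1, -4)), -5), -1)) = Mul(0, Pow(Add(Add(2, 4), -5), -1)) = Mul(0, Pow(Add(6, -5), -1)) = Mul(0, Pow(1, -1)) = Mul(0, 1) = 0)
Function('H')(J) = 0 (Function('H')(J) = Mul(-2, Mul(1, 0)) = Mul(-2, 0) = 0)
Add(Function('H')(34), Mul(-1, x)) = Add(0, Mul(-1, -4516)) = Add(0, 4516) = 4516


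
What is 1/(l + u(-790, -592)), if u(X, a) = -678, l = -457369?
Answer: -1/458047 ≈ -2.1832e-6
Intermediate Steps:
1/(l + u(-790, -592)) = 1/(-457369 - 678) = 1/(-458047) = -1/458047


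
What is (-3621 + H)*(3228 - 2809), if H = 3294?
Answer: -137013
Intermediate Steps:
(-3621 + H)*(3228 - 2809) = (-3621 + 3294)*(3228 - 2809) = -327*419 = -137013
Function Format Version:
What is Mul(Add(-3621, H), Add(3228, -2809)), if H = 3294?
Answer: -137013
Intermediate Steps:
Mul(Add(-3621, H), Add(3228, -2809)) = Mul(Add(-3621, 3294), Add(3228, -2809)) = Mul(-327, 419) = -137013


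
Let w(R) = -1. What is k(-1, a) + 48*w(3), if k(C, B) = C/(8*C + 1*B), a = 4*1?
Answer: -191/4 ≈ -47.750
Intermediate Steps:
a = 4
k(C, B) = C/(B + 8*C) (k(C, B) = C/(8*C + B) = C/(B + 8*C))
k(-1, a) + 48*w(3) = -1/(4 + 8*(-1)) + 48*(-1) = -1/(4 - 8) - 48 = -1/(-4) - 48 = -1*(-¼) - 48 = ¼ - 48 = -191/4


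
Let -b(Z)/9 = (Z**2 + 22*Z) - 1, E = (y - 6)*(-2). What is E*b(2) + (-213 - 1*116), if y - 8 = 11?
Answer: 10669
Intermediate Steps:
y = 19 (y = 8 + 11 = 19)
E = -26 (E = (19 - 6)*(-2) = 13*(-2) = -26)
b(Z) = 9 - 198*Z - 9*Z**2 (b(Z) = -9*((Z**2 + 22*Z) - 1) = -9*(-1 + Z**2 + 22*Z) = 9 - 198*Z - 9*Z**2)
E*b(2) + (-213 - 1*116) = -26*(9 - 198*2 - 9*2**2) + (-213 - 1*116) = -26*(9 - 396 - 9*4) + (-213 - 116) = -26*(9 - 396 - 36) - 329 = -26*(-423) - 329 = 10998 - 329 = 10669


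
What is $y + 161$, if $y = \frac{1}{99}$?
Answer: $\frac{15940}{99} \approx 161.01$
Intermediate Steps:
$y = \frac{1}{99} \approx 0.010101$
$y + 161 = \frac{1}{99} + 161 = \frac{15940}{99}$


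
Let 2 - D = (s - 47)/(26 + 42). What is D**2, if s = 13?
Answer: 25/4 ≈ 6.2500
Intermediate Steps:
D = 5/2 (D = 2 - (13 - 47)/(26 + 42) = 2 - (-34)/68 = 2 - 1*(-1/2) = 2 + 1/2 = 5/2 ≈ 2.5000)
D**2 = (5/2)**2 = 25/4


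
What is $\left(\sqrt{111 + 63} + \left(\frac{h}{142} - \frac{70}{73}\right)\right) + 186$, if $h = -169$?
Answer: $\frac{1905799}{10366} + \sqrt{174} \approx 197.04$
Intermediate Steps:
$\left(\sqrt{111 + 63} + \left(\frac{h}{142} - \frac{70}{73}\right)\right) + 186 = \left(\sqrt{111 + 63} - \left(\frac{70}{73} + \frac{169}{142}\right)\right) + 186 = \left(\sqrt{174} - \frac{22277}{10366}\right) + 186 = \left(- \frac{22277}{10366} + \sqrt{174}\right) + 186 = \frac{1905799}{10366} + \sqrt{174}$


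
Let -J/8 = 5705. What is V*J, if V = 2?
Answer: -91280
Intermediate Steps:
J = -45640 (J = -8*5705 = -45640)
V*J = 2*(-45640) = -91280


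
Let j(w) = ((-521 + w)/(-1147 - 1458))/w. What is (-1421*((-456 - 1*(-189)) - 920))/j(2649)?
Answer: -1662786319845/304 ≈ -5.4697e+9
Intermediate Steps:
j(w) = (⅕ - w/2605)/w (j(w) = ((-521 + w)/(-2605))/w = ((-521 + w)*(-1/2605))/w = (⅕ - w/2605)/w)
(-1421*((-456 - 1*(-189)) - 920))/j(2649) = (-1421*((-456 - 1*(-189)) - 920))/(((1/2605)*(521 - 1*2649)/2649)) = (-1421*((-456 + 189) - 920))/(((1/2605)*(1/2649)*(521 - 2649))) = (-1421*(-267 - 920))/(((1/2605)*(1/2649)*(-2128))) = (-1421*(-1187))/(-2128/6900645) = 1686727*(-6900645/2128) = -1662786319845/304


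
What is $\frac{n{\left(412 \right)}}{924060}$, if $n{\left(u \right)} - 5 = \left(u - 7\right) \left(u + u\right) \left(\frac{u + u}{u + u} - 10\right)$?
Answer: $- \frac{600695}{184812} \approx -3.2503$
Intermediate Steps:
$n{\left(u \right)} = 5 - 18 u \left(-7 + u\right)$ ($n{\left(u \right)} = 5 + \left(u - 7\right) \left(u + u\right) \left(\frac{u + u}{u + u} - 10\right) = 5 + \left(-7 + u\right) 2 u \left(\frac{2 u}{2 u} - 10\right) = 5 + 2 u \left(-7 + u\right) \left(2 u \frac{1}{2 u} - 10\right) = 5 + 2 u \left(-7 + u\right) \left(1 - 10\right) = 5 + 2 u \left(-7 + u\right) \left(-9\right) = 5 - 18 u \left(-7 + u\right)$)
$\frac{n{\left(412 \right)}}{924060} = \frac{5 - 18 \cdot 412^{2} + 126 \cdot 412}{924060} = \left(5 - 3055392 + 51912\right) \frac{1}{924060} = \left(-3003475\right) \frac{1}{924060} = - \frac{600695}{184812}$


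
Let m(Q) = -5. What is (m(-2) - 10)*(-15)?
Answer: 225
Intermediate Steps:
(m(-2) - 10)*(-15) = (-5 - 10)*(-15) = -15*(-15) = 225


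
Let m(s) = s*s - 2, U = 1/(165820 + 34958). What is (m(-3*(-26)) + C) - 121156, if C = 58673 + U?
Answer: -11324079977/200778 ≈ -56401.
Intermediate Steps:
U = 1/200778 ≈ 4.9806e-6
m(s) = -2 + s**2 (m(s) = s**2 - 2 = -2 + s**2)
C = 11780247595/200778 (C = 58673 + 1/200778 = 11780247595/200778 ≈ 58673.)
(m(-3*(-26)) + C) - 121156 = ((-2 + (-3*(-26))**2) + 11780247595/200778) - 121156 = ((-2 + 78**2) + 11780247595/200778) - 121156 = ((-2 + 6084) + 11780247595/200778) - 121156 = (6082 + 11780247595/200778) - 121156 = 13001379391/200778 - 121156 = -11324079977/200778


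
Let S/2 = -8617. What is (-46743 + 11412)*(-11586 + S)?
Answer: 1018239420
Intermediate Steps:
S = -17234 (S = 2*(-8617) = -17234)
(-46743 + 11412)*(-11586 + S) = (-46743 + 11412)*(-11586 - 17234) = -35331*(-28820) = 1018239420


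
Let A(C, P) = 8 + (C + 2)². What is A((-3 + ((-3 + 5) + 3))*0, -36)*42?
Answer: 504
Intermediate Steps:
A(C, P) = 8 + (2 + C)²
A((-3 + ((-3 + 5) + 3))*0, -36)*42 = (8 + (2 + (-3 + ((-3 + 5) + 3))*0)²)*42 = (8 + (2 + (-3 + (2 + 3))*0)²)*42 = (8 + (2 + (-3 + 5)*0)²)*42 = (8 + (2 + 2*0)²)*42 = (8 + (2 + 0)²)*42 = (8 + 2²)*42 = (8 + 4)*42 = 12*42 = 504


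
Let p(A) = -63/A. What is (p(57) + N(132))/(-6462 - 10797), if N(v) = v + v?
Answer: -1665/109307 ≈ -0.015232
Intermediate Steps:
N(v) = 2*v
(p(57) + N(132))/(-6462 - 10797) = (-63/57 + 2*132)/(-6462 - 10797) = (-63*1/57 + 264)/(-17259) = (-21/19 + 264)*(-1/17259) = (4995/19)*(-1/17259) = -1665/109307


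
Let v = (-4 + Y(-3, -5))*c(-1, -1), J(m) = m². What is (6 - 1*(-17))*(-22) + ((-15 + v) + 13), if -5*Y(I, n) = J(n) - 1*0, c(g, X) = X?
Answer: -499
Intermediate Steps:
Y(I, n) = -n²/5 (Y(I, n) = -(n² - 1*0)/5 = -(n² + 0)/5 = -n²/5)
v = 9 (v = (-4 - ⅕*(-5)²)*(-1) = (-4 - ⅕*25)*(-1) = (-4 - 5)*(-1) = -9*(-1) = 9)
(6 - 1*(-17))*(-22) + ((-15 + v) + 13) = (6 - 1*(-17))*(-22) + ((-15 + 9) + 13) = (6 + 17)*(-22) + (-6 + 13) = 23*(-22) + 7 = -506 + 7 = -499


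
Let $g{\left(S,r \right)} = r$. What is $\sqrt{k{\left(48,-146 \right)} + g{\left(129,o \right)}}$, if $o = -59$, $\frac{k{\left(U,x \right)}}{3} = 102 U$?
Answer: $\sqrt{14629} \approx 120.95$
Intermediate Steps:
$k{\left(U,x \right)} = 306 U$ ($k{\left(U,x \right)} = 3 \cdot 102 U = 306 U$)
$\sqrt{k{\left(48,-146 \right)} + g{\left(129,o \right)}} = \sqrt{306 \cdot 48 - 59} = \sqrt{14688 - 59} = \sqrt{14629}$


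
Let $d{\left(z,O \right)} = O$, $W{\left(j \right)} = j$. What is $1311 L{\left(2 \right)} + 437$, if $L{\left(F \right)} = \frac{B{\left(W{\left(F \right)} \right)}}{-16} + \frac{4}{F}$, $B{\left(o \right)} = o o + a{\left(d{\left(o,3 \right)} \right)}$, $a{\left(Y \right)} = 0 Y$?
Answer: $\frac{10925}{4} \approx 2731.3$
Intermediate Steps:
$a{\left(Y \right)} = 0$
$B{\left(o \right)} = o^{2}$ ($B{\left(o \right)} = o o + 0 = o^{2} + 0 = o^{2}$)
$L{\left(F \right)} = \frac{4}{F} - \frac{F^{2}}{16}$ ($L{\left(F \right)} = \frac{F^{2}}{-16} + \frac{4}{F} = F^{2} \left(- \frac{1}{16}\right) + \frac{4}{F} = - \frac{F^{2}}{16} + \frac{4}{F} = \frac{4}{F} - \frac{F^{2}}{16}$)
$1311 L{\left(2 \right)} + 437 = 1311 \frac{64 - 2^{3}}{16 \cdot 2} + 437 = 1311 \cdot \frac{1}{16} \cdot \frac{1}{2} \left(64 - 8\right) + 437 = 1311 \cdot \frac{1}{16} \cdot \frac{1}{2} \cdot 56 + 437 = 1311 \cdot \frac{7}{4} + 437 = \frac{9177}{4} + 437 = \frac{10925}{4}$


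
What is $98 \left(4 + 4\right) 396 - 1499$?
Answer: $308965$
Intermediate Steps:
$98 \left(4 + 4\right) 396 - 1499 = 98 \cdot 8 \cdot 396 - 1499 = 784 \cdot 396 - 1499 = 310464 - 1499 = 308965$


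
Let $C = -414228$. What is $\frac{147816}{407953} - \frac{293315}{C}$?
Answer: $\frac{180888260243}{168985555284} \approx 1.0704$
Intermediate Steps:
$\frac{147816}{407953} - \frac{293315}{C} = \frac{147816}{407953} - \frac{293315}{-414228} = 147816 \cdot \frac{1}{407953} - - \frac{293315}{414228} = \frac{147816}{407953} + \frac{293315}{414228} = \frac{180888260243}{168985555284}$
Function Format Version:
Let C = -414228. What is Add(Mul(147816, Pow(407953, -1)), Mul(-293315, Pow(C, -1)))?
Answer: Rational(180888260243, 168985555284) ≈ 1.0704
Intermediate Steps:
Add(Mul(147816, Pow(407953, -1)), Mul(-293315, Pow(C, -1))) = Add(Mul(147816, Pow(407953, -1)), Mul(-293315, Pow(-414228, -1))) = Add(Mul(147816, Rational(1, 407953)), Mul(-293315, Rational(-1, 414228))) = Add(Rational(147816, 407953), Rational(293315, 414228)) = Rational(180888260243, 168985555284)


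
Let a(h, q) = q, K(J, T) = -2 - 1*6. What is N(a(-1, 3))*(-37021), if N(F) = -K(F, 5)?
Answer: -296168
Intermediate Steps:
K(J, T) = -8 (K(J, T) = -2 - 6 = -8)
N(F) = 8 (N(F) = -1*(-8) = 8)
N(a(-1, 3))*(-37021) = 8*(-37021) = -296168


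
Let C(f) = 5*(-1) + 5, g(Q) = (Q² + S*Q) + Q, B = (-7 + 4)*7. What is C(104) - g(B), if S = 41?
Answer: 441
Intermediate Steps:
B = -21 (B = -3*7 = -21)
g(Q) = Q² + 42*Q (g(Q) = (Q² + 41*Q) + Q = Q² + 42*Q)
C(f) = 0 (C(f) = -5 + 5 = 0)
C(104) - g(B) = 0 - (-21)*(42 - 21) = 0 - (-21)*21 = 0 - 1*(-441) = 0 + 441 = 441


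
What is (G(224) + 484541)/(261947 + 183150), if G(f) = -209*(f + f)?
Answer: 390909/445097 ≈ 0.87826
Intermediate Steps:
G(f) = -418*f
(G(224) + 484541)/(261947 + 183150) = (-418*224 + 484541)/(261947 + 183150) = (-93632 + 484541)/445097 = 390909*(1/445097) = 390909/445097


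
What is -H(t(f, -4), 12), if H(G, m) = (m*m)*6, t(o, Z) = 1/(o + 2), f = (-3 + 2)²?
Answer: -864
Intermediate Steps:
f = 1 (f = (-1)² = 1)
t(o, Z) = 1/(2 + o)
H(G, m) = 6*m² (H(G, m) = m²*6 = 6*m²)
-H(t(f, -4), 12) = -6*12² = -6*144 = -1*864 = -864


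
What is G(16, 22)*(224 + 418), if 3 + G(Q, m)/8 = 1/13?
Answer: -195168/13 ≈ -15013.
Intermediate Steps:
G(Q, m) = -304/13 (G(Q, m) = -24 + 8/13 = -304/13)
G(16, 22)*(224 + 418) = -304*(224 + 418)/13 = -304/13*642 = -195168/13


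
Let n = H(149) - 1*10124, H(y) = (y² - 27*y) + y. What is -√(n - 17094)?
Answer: -I*√8891 ≈ -94.292*I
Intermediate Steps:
H(y) = y² - 26*y
n = 8203 (n = 149*(-26 + 149) - 1*10124 = 149*123 - 10124 = 18327 - 10124 = 8203)
-√(n - 17094) = -√(8203 - 17094) = -√(-8891) = -I*√8891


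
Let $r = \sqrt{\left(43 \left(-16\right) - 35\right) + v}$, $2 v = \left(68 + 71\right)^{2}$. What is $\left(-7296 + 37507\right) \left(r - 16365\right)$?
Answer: $-494403015 + \frac{151055 \sqrt{1430}}{2} \approx -4.9155 \cdot 10^{8}$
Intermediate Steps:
$v = \frac{19321}{2}$ ($v = \frac{\left(68 + 71\right)^{2}}{2} = \frac{139^{2}}{2} = \frac{1}{2} \cdot 19321 = \frac{19321}{2} \approx 9660.5$)
$r = \frac{5 \sqrt{1430}}{2}$ ($r = \sqrt{\left(43 \left(-16\right) - 35\right) + \frac{19321}{2}} = \sqrt{\left(-688 - 35\right) + \frac{19321}{2}} = \sqrt{-723 + \frac{19321}{2}} = \sqrt{\frac{17875}{2}} = \frac{5 \sqrt{1430}}{2} \approx 94.538$)
$\left(-7296 + 37507\right) \left(r - 16365\right) = \left(-7296 + 37507\right) \left(\frac{5 \sqrt{1430}}{2} - 16365\right) = 30211 \left(-16365 + \frac{5 \sqrt{1430}}{2}\right) = -494403015 + \frac{151055 \sqrt{1430}}{2}$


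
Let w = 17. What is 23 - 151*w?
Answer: -2544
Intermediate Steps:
23 - 151*w = 23 - 151*17 = 23 - 2567 = -2544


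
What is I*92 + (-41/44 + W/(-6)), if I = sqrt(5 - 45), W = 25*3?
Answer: -591/44 + 184*I*sqrt(10) ≈ -13.432 + 581.86*I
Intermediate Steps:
W = 75
I = 2*I*sqrt(10) (I = sqrt(-40) = 2*I*sqrt(10) ≈ 6.3246*I)
I*92 + (-41/44 + W/(-6)) = (2*I*sqrt(10))*92 + (-41/44 + 75/(-6)) = 184*I*sqrt(10) + (-41*1/44 + 75*(-1/6)) = 184*I*sqrt(10) + (-41/44 - 25/2) = 184*I*sqrt(10) - 591/44 = -591/44 + 184*I*sqrt(10)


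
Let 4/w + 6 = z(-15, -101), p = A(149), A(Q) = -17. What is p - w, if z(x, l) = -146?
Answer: -645/38 ≈ -16.974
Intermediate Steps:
p = -17
w = -1/38 (w = 4/(-6 - 146) = 4/(-152) = 4*(-1/152) = -1/38 ≈ -0.026316)
p - w = -17 - 1*(-1/38) = -17 + 1/38 = -645/38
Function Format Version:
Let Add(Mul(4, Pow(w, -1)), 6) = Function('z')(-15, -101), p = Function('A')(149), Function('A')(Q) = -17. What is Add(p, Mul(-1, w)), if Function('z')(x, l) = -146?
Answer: Rational(-645, 38) ≈ -16.974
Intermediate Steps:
p = -17
w = Rational(-1, 38) (w = Mul(4, Pow(Add(-6, -146), -1)) = Mul(4, Pow(-152, -1)) = Mul(4, Rational(-1, 152)) = Rational(-1, 38) ≈ -0.026316)
Add(p, Mul(-1, w)) = Add(-17, Mul(-1, Rational(-1, 38))) = Add(-17, Rational(1, 38)) = Rational(-645, 38)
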